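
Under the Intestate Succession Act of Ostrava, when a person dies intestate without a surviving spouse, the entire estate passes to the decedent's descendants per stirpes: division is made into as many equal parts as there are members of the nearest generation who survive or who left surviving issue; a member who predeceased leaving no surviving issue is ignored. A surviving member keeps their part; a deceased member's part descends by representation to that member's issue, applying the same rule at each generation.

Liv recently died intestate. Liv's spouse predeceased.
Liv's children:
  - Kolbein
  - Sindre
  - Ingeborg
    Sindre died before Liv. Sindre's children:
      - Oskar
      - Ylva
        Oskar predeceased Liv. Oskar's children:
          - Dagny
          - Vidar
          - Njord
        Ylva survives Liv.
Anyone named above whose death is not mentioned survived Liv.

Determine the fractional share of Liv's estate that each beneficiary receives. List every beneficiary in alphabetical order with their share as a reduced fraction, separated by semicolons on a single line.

Dagny 1/18; Ingeborg 1/3; Kolbein 1/3; Njord 1/18; Vidar 1/18; Ylva 1/6

There is no surviving spouse, so the entire estate passes to Liv's descendants per stirpes.
The estate is divided into 3 equal shares of 1/3 among Kolbein, Sindre, Ingeborg.
Kolbein is living and takes 1/3.
Sindre predeceased; the 1/3 allotted to Sindre's branch passes to Sindre's issue by representation.
The 1/3 is divided into 2 equal shares of 1/6 among Oskar, Ylva.
Oskar predeceased; the 1/6 allotted to Oskar's branch passes to Oskar's issue by representation.
The 1/6 is divided into 3 equal shares of 1/18 among Dagny, Vidar, Njord.
Dagny is living and takes 1/18.
Vidar is living and takes 1/18.
Njord is living and takes 1/18.
Ylva is living and takes 1/6.
Ingeborg is living and takes 1/3.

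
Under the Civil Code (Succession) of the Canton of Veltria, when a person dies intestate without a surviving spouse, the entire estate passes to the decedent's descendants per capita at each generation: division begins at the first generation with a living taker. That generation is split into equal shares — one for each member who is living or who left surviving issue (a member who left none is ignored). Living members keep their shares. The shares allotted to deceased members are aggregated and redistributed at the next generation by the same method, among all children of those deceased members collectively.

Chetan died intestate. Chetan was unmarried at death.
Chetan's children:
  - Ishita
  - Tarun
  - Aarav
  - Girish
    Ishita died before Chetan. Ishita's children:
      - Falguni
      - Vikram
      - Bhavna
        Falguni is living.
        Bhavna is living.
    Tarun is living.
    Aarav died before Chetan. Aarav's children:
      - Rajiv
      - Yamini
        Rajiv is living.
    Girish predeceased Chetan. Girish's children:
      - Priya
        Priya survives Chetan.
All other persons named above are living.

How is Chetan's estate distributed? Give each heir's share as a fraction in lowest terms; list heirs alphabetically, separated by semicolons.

Bhavna 1/8; Falguni 1/8; Priya 1/8; Rajiv 1/8; Tarun 1/4; Vikram 1/8; Yamini 1/8

There is no surviving spouse, so the entire estate passes to Chetan's descendants per capita at each generation.
At generation 1 (Ishita, Tarun, Aarav, Girish) there are 4 shares of (1)/4 = 1/4 each.
Living: Tarun — each takes 1/4.
Deceased: Ishita, Aarav, and Girish. Their combined 3/4 is pooled and carried to generation 2.
At generation 2 (Falguni, Vikram, Bhavna, Rajiv, Yamini, Priya) there are 6 shares of (3/4)/6 = 1/8 each.
Living: Falguni, Vikram, Bhavna, Rajiv, Yamini, and Priya — each takes 1/8.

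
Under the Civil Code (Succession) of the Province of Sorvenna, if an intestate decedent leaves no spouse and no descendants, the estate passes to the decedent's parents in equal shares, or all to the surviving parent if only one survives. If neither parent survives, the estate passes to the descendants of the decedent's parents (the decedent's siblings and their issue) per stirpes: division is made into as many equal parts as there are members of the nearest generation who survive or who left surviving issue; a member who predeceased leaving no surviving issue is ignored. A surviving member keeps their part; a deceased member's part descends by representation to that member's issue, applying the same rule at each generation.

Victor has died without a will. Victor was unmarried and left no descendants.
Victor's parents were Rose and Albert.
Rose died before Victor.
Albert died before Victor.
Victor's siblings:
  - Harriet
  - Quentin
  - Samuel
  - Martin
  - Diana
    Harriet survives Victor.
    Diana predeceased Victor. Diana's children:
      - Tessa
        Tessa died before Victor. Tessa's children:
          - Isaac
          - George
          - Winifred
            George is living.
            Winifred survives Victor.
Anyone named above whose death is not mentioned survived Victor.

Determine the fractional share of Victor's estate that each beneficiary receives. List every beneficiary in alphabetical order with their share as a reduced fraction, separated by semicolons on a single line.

George 1/15; Harriet 1/5; Isaac 1/15; Martin 1/5; Quentin 1/5; Samuel 1/5; Winifred 1/15

Neither parent survives and there are no descendants, so the estate passes to Victor's siblings and their issue per stirpes.
The estate is divided into 5 equal shares of 1/5 among Harriet, Quentin, Samuel, Martin, Diana.
Harriet is living and takes 1/5.
Quentin is living and takes 1/5.
Samuel is living and takes 1/5.
Martin is living and takes 1/5.
Diana predeceased; the 1/5 allotted to Diana's branch passes to Diana's issue by representation.
Tessa's line is the sole branch at this level, so the full 1/5 passes to Tessa's issue by representation.
The 1/5 is divided into 3 equal shares of 1/15 among Isaac, George, Winifred.
Isaac is living and takes 1/15.
George is living and takes 1/15.
Winifred is living and takes 1/15.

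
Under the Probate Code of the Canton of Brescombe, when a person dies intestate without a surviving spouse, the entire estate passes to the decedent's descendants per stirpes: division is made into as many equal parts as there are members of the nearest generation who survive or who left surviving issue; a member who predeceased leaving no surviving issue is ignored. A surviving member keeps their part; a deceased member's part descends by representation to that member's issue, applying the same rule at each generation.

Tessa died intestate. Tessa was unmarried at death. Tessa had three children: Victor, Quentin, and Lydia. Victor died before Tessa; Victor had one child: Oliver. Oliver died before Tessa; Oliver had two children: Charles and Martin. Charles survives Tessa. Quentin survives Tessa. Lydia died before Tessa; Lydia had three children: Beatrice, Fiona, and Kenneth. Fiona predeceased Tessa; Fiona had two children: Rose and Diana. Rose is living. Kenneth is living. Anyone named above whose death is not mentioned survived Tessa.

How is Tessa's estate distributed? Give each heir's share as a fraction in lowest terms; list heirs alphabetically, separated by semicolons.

Beatrice 1/9; Charles 1/6; Diana 1/18; Kenneth 1/9; Martin 1/6; Quentin 1/3; Rose 1/18

There is no surviving spouse, so the entire estate passes to Tessa's descendants per stirpes.
The estate is divided into 3 equal shares of 1/3 among Victor, Quentin, Lydia.
Victor predeceased; the 1/3 allotted to Victor's branch passes to Victor's issue by representation.
Oliver's line is the sole branch at this level, so the full 1/3 passes to Oliver's issue by representation.
The 1/3 is divided into 2 equal shares of 1/6 among Charles, Martin.
Charles is living and takes 1/6.
Martin is living and takes 1/6.
Quentin is living and takes 1/3.
Lydia predeceased; the 1/3 allotted to Lydia's branch passes to Lydia's issue by representation.
The 1/3 is divided into 3 equal shares of 1/9 among Beatrice, Fiona, Kenneth.
Beatrice is living and takes 1/9.
Fiona predeceased; the 1/9 allotted to Fiona's branch passes to Fiona's issue by representation.
The 1/9 is divided into 2 equal shares of 1/18 among Rose, Diana.
Rose is living and takes 1/18.
Diana is living and takes 1/18.
Kenneth is living and takes 1/9.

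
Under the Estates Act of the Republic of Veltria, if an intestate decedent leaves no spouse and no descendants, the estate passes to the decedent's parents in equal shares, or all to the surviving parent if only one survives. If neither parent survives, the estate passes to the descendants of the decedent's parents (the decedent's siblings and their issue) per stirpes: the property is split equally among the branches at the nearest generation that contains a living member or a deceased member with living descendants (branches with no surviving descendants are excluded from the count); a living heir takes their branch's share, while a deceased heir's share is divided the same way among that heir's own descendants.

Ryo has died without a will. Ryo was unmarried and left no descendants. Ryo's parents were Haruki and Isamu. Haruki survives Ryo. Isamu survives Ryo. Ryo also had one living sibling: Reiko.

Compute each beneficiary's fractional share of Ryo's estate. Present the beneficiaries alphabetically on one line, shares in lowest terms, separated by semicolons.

Both parents survive, so Haruki and Isamu each take 1/2. The siblings take nothing because a surviving parent has priority.

Haruki 1/2; Isamu 1/2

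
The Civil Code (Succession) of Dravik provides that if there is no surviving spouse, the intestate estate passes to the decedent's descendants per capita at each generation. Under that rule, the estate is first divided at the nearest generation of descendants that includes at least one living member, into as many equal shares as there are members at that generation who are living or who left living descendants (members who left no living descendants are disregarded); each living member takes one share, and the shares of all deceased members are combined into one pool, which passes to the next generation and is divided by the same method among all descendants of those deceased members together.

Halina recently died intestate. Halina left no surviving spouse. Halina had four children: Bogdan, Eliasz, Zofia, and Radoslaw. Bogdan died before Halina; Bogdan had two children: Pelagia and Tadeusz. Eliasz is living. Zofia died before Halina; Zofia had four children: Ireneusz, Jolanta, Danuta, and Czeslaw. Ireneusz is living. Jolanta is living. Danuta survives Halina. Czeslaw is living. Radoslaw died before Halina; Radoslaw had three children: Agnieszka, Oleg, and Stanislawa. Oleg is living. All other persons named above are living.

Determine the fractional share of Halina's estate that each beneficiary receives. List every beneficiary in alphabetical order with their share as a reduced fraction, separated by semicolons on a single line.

There is no surviving spouse, so the entire estate passes to Halina's descendants per capita at each generation.
At generation 1 (Bogdan, Eliasz, Zofia, Radoslaw) there are 4 shares of (1)/4 = 1/4 each.
Living: Eliasz — each takes 1/4.
Deceased: Bogdan, Zofia, and Radoslaw. Their combined 3/4 is pooled and carried to generation 2.
At generation 2 (Pelagia, Tadeusz, Ireneusz, Jolanta, Danuta, Czeslaw, Agnieszka, Oleg, Stanislawa) there are 9 shares of (3/4)/9 = 1/12 each.
Living: Pelagia, Tadeusz, Ireneusz, Jolanta, Danuta, Czeslaw, Agnieszka, Oleg, and Stanislawa — each takes 1/12.

Agnieszka 1/12; Czeslaw 1/12; Danuta 1/12; Eliasz 1/4; Ireneusz 1/12; Jolanta 1/12; Oleg 1/12; Pelagia 1/12; Stanislawa 1/12; Tadeusz 1/12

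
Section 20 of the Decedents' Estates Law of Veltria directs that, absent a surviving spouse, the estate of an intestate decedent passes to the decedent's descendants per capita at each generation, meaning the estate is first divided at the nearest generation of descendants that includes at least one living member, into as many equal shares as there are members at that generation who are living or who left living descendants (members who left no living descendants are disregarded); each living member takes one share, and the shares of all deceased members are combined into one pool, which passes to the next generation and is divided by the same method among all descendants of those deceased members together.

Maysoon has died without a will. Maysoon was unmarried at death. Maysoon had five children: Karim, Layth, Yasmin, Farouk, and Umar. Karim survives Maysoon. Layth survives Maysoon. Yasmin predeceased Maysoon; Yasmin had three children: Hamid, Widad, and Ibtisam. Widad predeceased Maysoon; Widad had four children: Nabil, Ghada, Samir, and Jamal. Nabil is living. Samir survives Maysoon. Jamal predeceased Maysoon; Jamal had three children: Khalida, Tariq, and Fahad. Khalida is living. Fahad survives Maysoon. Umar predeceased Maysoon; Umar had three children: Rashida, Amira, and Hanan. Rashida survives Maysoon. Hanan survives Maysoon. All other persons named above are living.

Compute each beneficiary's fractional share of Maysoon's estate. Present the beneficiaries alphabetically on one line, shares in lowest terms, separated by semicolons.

Amira 1/15; Fahad 1/180; Farouk 1/5; Ghada 1/60; Hamid 1/15; Hanan 1/15; Ibtisam 1/15; Karim 1/5; Khalida 1/180; Layth 1/5; Nabil 1/60; Rashida 1/15; Samir 1/60; Tariq 1/180

There is no surviving spouse, so the entire estate passes to Maysoon's descendants per capita at each generation.
At generation 1 (Karim, Layth, Yasmin, Farouk, Umar) there are 5 shares of (1)/5 = 1/5 each.
Living: Karim, Layth, and Farouk — each takes 1/5.
Deceased: Yasmin and Umar. Their combined 2/5 is pooled and carried to generation 2.
At generation 2 (Hamid, Widad, Ibtisam, Rashida, Amira, Hanan) there are 6 shares of (2/5)/6 = 1/15 each.
Living: Hamid, Ibtisam, Rashida, Amira, and Hanan — each takes 1/15.
Deceased: Widad. That 1/15 share is carried to generation 3.
At generation 3 (Nabil, Ghada, Samir, Jamal) there are 4 shares of (1/15)/4 = 1/60 each.
Living: Nabil, Ghada, and Samir — each takes 1/60.
Deceased: Jamal. That 1/60 share is carried to generation 4.
At generation 4 (Khalida, Tariq, Fahad) there are 3 shares of (1/60)/3 = 1/180 each.
Living: Khalida, Tariq, and Fahad — each takes 1/180.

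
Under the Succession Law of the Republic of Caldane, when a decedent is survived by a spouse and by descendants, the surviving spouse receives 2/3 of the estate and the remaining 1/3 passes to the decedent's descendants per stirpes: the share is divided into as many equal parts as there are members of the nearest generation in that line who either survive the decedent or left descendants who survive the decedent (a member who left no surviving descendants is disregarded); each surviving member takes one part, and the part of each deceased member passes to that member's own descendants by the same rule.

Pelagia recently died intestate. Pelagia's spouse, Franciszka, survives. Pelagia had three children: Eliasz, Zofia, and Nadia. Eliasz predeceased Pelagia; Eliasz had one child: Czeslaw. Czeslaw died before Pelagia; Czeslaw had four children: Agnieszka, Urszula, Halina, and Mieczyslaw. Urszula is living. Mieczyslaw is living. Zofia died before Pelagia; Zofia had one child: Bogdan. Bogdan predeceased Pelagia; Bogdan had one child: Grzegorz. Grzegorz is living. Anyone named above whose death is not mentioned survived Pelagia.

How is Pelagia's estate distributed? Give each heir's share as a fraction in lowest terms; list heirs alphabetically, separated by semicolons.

Agnieszka 1/36; Franciszka 2/3; Grzegorz 1/9; Halina 1/36; Mieczyslaw 1/36; Nadia 1/9; Urszula 1/36

Franciszka, as surviving spouse, takes 2/3.
The remaining 1/3 passes to Pelagia's descendants per stirpes.
The 1/3 is divided into 3 equal shares of 1/9 among Eliasz, Zofia, Nadia.
Eliasz predeceased; the 1/9 allotted to Eliasz's branch passes to Eliasz's issue by representation.
Czeslaw's line is the sole branch at this level, so the full 1/9 passes to Czeslaw's issue by representation.
The 1/9 is divided into 4 equal shares of 1/36 among Agnieszka, Urszula, Halina, Mieczyslaw.
Agnieszka is living and takes 1/36.
Urszula is living and takes 1/36.
Halina is living and takes 1/36.
Mieczyslaw is living and takes 1/36.
Zofia predeceased; the 1/9 allotted to Zofia's branch passes to Zofia's issue by representation.
Bogdan's line is the sole branch at this level, so the full 1/9 passes to Bogdan's issue by representation.
Grzegorz is the sole taker at this level and receives the full 1/9.
Nadia is living and takes 1/9.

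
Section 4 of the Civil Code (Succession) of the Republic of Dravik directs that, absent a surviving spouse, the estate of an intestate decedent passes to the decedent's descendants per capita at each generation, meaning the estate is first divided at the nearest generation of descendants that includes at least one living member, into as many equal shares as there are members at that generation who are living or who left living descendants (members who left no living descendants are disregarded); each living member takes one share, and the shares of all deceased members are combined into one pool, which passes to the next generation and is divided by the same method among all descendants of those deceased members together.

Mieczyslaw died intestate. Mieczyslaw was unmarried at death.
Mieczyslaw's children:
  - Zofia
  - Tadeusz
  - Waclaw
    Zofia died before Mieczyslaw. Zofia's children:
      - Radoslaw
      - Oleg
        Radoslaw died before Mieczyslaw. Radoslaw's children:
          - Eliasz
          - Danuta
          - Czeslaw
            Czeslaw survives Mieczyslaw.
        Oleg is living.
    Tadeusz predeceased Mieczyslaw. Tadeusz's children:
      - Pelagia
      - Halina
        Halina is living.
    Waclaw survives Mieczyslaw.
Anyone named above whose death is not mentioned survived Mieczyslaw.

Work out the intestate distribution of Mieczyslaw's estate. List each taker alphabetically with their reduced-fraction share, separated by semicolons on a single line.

Czeslaw 1/18; Danuta 1/18; Eliasz 1/18; Halina 1/6; Oleg 1/6; Pelagia 1/6; Waclaw 1/3

There is no surviving spouse, so the entire estate passes to Mieczyslaw's descendants per capita at each generation.
At generation 1 (Zofia, Tadeusz, Waclaw) there are 3 shares of (1)/3 = 1/3 each.
Living: Waclaw — each takes 1/3.
Deceased: Zofia and Tadeusz. Their combined 2/3 is pooled and carried to generation 2.
At generation 2 (Radoslaw, Oleg, Pelagia, Halina) there are 4 shares of (2/3)/4 = 1/6 each.
Living: Oleg, Pelagia, and Halina — each takes 1/6.
Deceased: Radoslaw. That 1/6 share is carried to generation 3.
At generation 3 (Eliasz, Danuta, Czeslaw) there are 3 shares of (1/6)/3 = 1/18 each.
Living: Eliasz, Danuta, and Czeslaw — each takes 1/18.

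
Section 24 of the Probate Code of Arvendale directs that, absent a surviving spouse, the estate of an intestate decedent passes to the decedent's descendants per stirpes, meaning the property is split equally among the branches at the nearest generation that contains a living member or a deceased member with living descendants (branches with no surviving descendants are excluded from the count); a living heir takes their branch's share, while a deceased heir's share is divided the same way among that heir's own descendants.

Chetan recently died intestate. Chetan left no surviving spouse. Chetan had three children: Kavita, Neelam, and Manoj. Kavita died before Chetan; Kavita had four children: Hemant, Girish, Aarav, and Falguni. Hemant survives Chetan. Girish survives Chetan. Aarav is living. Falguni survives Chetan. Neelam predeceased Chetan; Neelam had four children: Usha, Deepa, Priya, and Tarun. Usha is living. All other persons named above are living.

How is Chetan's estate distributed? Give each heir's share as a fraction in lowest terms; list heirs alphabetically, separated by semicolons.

There is no surviving spouse, so the entire estate passes to Chetan's descendants per stirpes.
The estate is divided into 3 equal shares of 1/3 among Kavita, Neelam, Manoj.
Kavita predeceased; the 1/3 allotted to Kavita's branch passes to Kavita's issue by representation.
The 1/3 is divided into 4 equal shares of 1/12 among Hemant, Girish, Aarav, Falguni.
Hemant is living and takes 1/12.
Girish is living and takes 1/12.
Aarav is living and takes 1/12.
Falguni is living and takes 1/12.
Neelam predeceased; the 1/3 allotted to Neelam's branch passes to Neelam's issue by representation.
The 1/3 is divided into 4 equal shares of 1/12 among Usha, Deepa, Priya, Tarun.
Usha is living and takes 1/12.
Deepa is living and takes 1/12.
Priya is living and takes 1/12.
Tarun is living and takes 1/12.
Manoj is living and takes 1/3.

Aarav 1/12; Deepa 1/12; Falguni 1/12; Girish 1/12; Hemant 1/12; Manoj 1/3; Priya 1/12; Tarun 1/12; Usha 1/12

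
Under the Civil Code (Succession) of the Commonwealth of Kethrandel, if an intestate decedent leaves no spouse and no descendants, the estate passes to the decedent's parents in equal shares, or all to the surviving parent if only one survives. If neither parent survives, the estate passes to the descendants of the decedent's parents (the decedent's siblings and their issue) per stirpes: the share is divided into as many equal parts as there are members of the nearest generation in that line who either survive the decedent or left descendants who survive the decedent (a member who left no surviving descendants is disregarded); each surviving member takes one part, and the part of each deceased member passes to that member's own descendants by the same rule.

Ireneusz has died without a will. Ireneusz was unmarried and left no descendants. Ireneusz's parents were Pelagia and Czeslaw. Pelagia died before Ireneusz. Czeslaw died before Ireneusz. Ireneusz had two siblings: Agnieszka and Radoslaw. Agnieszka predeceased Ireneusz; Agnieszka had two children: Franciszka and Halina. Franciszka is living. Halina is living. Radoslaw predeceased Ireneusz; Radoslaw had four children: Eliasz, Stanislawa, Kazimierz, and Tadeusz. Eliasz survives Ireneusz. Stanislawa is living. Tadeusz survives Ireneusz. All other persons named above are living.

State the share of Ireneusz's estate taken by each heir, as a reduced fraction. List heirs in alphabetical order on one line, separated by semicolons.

Eliasz 1/8; Franciszka 1/4; Halina 1/4; Kazimierz 1/8; Stanislawa 1/8; Tadeusz 1/8

Neither parent survives and there are no descendants, so the estate passes to Ireneusz's siblings and their issue per stirpes.
The estate is divided into 2 equal shares of 1/2 among Agnieszka, Radoslaw.
Agnieszka predeceased; the 1/2 allotted to Agnieszka's branch passes to Agnieszka's issue by representation.
The 1/2 is divided into 2 equal shares of 1/4 among Franciszka, Halina.
Franciszka is living and takes 1/4.
Halina is living and takes 1/4.
Radoslaw predeceased; the 1/2 allotted to Radoslaw's branch passes to Radoslaw's issue by representation.
The 1/2 is divided into 4 equal shares of 1/8 among Eliasz, Stanislawa, Kazimierz, Tadeusz.
Eliasz is living and takes 1/8.
Stanislawa is living and takes 1/8.
Kazimierz is living and takes 1/8.
Tadeusz is living and takes 1/8.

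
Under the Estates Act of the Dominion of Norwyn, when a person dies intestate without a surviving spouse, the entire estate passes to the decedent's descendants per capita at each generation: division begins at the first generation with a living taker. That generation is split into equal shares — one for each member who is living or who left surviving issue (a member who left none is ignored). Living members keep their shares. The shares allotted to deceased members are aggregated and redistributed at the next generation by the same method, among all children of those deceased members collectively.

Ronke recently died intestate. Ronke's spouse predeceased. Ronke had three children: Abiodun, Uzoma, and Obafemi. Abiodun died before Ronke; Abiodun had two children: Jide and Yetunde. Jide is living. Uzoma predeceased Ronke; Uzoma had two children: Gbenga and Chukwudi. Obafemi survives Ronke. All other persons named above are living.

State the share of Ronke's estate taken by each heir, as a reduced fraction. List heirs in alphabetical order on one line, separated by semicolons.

Chukwudi 1/6; Gbenga 1/6; Jide 1/6; Obafemi 1/3; Yetunde 1/6

There is no surviving spouse, so the entire estate passes to Ronke's descendants per capita at each generation.
At generation 1 (Abiodun, Uzoma, Obafemi) there are 3 shares of (1)/3 = 1/3 each.
Living: Obafemi — each takes 1/3.
Deceased: Abiodun and Uzoma. Their combined 2/3 is pooled and carried to generation 2.
At generation 2 (Jide, Yetunde, Gbenga, Chukwudi) there are 4 shares of (2/3)/4 = 1/6 each.
Living: Jide, Yetunde, Gbenga, and Chukwudi — each takes 1/6.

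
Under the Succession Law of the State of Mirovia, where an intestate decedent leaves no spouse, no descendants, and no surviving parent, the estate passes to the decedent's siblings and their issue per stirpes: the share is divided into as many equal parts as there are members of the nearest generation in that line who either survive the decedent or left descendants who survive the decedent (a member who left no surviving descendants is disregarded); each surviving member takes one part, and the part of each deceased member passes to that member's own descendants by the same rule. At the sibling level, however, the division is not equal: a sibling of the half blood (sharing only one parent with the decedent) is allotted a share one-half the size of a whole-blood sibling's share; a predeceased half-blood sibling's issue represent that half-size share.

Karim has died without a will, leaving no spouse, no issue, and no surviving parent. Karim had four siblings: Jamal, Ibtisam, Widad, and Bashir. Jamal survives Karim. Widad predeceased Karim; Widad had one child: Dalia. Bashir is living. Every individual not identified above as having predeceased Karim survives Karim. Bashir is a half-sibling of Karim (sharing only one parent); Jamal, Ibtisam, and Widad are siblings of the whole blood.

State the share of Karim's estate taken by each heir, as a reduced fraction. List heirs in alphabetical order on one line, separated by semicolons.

Bashir 1/7; Dalia 2/7; Ibtisam 2/7; Jamal 2/7

No spouse, descendants, or parent survives, so the estate passes to Karim's siblings per stirpes.
Half-blood siblings count for one-half the weight of whole-blood siblings at the initial division.
Dividing 1 in proportion to weights (total weight 7/2): Jamal (weight 1) → 2/7; Ibtisam (weight 1) → 2/7; Widad (weight 1) → 2/7; Bashir (weight 1/2) → 1/7.
Jamal is living and takes 2/7.
Ibtisam is living and takes 2/7.
Widad predeceased; the 2/7 allotted to Widad's branch passes to Widad's issue by representation.
Dalia is the sole taker at this level and receives the full 2/7.
Bashir is living and takes 1/7.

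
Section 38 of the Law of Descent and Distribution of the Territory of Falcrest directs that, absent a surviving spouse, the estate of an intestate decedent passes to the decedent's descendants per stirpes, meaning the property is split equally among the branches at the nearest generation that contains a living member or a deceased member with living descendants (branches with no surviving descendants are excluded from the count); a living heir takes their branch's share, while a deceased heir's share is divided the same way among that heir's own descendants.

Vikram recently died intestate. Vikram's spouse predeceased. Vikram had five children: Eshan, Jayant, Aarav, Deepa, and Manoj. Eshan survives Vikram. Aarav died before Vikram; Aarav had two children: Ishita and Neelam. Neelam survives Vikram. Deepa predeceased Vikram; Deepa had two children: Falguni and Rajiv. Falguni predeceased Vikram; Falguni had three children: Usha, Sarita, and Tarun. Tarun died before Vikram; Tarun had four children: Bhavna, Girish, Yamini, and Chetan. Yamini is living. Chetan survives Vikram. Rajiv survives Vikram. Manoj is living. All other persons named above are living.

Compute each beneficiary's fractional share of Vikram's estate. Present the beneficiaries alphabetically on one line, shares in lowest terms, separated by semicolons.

Bhavna 1/120; Chetan 1/120; Eshan 1/5; Girish 1/120; Ishita 1/10; Jayant 1/5; Manoj 1/5; Neelam 1/10; Rajiv 1/10; Sarita 1/30; Usha 1/30; Yamini 1/120

There is no surviving spouse, so the entire estate passes to Vikram's descendants per stirpes.
The estate is divided into 5 equal shares of 1/5 among Eshan, Jayant, Aarav, Deepa, Manoj.
Eshan is living and takes 1/5.
Jayant is living and takes 1/5.
Aarav predeceased; the 1/5 allotted to Aarav's branch passes to Aarav's issue by representation.
The 1/5 is divided into 2 equal shares of 1/10 among Ishita, Neelam.
Ishita is living and takes 1/10.
Neelam is living and takes 1/10.
Deepa predeceased; the 1/5 allotted to Deepa's branch passes to Deepa's issue by representation.
The 1/5 is divided into 2 equal shares of 1/10 among Falguni, Rajiv.
Falguni predeceased; the 1/10 allotted to Falguni's branch passes to Falguni's issue by representation.
The 1/10 is divided into 3 equal shares of 1/30 among Usha, Sarita, Tarun.
Usha is living and takes 1/30.
Sarita is living and takes 1/30.
Tarun predeceased; the 1/30 allotted to Tarun's branch passes to Tarun's issue by representation.
The 1/30 is divided into 4 equal shares of 1/120 among Bhavna, Girish, Yamini, Chetan.
Bhavna is living and takes 1/120.
Girish is living and takes 1/120.
Yamini is living and takes 1/120.
Chetan is living and takes 1/120.
Rajiv is living and takes 1/10.
Manoj is living and takes 1/5.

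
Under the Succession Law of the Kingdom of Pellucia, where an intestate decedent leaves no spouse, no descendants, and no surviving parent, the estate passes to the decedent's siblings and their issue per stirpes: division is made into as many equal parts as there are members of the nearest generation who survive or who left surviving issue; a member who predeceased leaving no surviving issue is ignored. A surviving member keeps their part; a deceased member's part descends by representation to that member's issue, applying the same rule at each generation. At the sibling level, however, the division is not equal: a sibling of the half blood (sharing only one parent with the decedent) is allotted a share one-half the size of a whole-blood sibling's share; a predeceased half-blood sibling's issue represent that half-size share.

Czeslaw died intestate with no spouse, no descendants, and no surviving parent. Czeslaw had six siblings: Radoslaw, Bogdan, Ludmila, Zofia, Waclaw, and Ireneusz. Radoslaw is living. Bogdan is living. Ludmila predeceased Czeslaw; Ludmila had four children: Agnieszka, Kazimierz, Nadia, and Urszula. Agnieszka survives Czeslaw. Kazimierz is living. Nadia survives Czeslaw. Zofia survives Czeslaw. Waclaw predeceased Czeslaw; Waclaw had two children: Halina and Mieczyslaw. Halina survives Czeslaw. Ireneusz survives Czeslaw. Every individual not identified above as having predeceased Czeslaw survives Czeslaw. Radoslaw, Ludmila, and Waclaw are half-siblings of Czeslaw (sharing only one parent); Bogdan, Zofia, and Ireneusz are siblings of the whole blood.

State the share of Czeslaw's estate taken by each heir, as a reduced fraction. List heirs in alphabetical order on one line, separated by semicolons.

No spouse, descendants, or parent survives, so the estate passes to Czeslaw's siblings per stirpes.
Half-blood siblings count for one-half the weight of whole-blood siblings at the initial division.
Dividing 1 in proportion to weights (total weight 9/2): Radoslaw (weight 1/2) → 1/9; Bogdan (weight 1) → 2/9; Ludmila (weight 1/2) → 1/9; Zofia (weight 1) → 2/9; Waclaw (weight 1/2) → 1/9; Ireneusz (weight 1) → 2/9.
Radoslaw is living and takes 1/9.
Bogdan is living and takes 2/9.
Ludmila predeceased; the 1/9 allotted to Ludmila's branch passes to Ludmila's issue by representation.
The 1/9 is divided into 4 equal shares of 1/36 among Agnieszka, Kazimierz, Nadia, Urszula.
Agnieszka is living and takes 1/36.
Kazimierz is living and takes 1/36.
Nadia is living and takes 1/36.
Urszula is living and takes 1/36.
Zofia is living and takes 2/9.
Waclaw predeceased; the 1/9 allotted to Waclaw's branch passes to Waclaw's issue by representation.
The 1/9 is divided into 2 equal shares of 1/18 among Halina, Mieczyslaw.
Halina is living and takes 1/18.
Mieczyslaw is living and takes 1/18.
Ireneusz is living and takes 2/9.

Agnieszka 1/36; Bogdan 2/9; Halina 1/18; Ireneusz 2/9; Kazimierz 1/36; Mieczyslaw 1/18; Nadia 1/36; Radoslaw 1/9; Urszula 1/36; Zofia 2/9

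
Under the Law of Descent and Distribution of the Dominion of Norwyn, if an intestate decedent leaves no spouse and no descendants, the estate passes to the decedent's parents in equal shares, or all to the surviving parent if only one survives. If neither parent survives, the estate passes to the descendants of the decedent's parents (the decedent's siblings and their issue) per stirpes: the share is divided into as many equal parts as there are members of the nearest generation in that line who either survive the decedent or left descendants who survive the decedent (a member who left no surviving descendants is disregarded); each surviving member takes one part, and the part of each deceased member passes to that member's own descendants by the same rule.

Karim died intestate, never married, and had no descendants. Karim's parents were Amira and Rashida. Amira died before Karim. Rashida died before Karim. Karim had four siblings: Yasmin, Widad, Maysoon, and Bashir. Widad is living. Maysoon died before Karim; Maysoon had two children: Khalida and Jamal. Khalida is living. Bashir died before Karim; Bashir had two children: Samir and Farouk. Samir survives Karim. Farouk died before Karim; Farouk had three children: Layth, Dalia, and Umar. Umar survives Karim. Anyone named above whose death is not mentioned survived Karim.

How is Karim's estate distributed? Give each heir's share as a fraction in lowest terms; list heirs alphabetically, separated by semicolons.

Neither parent survives and there are no descendants, so the estate passes to Karim's siblings and their issue per stirpes.
The estate is divided into 4 equal shares of 1/4 among Yasmin, Widad, Maysoon, Bashir.
Yasmin is living and takes 1/4.
Widad is living and takes 1/4.
Maysoon predeceased; the 1/4 allotted to Maysoon's branch passes to Maysoon's issue by representation.
The 1/4 is divided into 2 equal shares of 1/8 among Khalida, Jamal.
Khalida is living and takes 1/8.
Jamal is living and takes 1/8.
Bashir predeceased; the 1/4 allotted to Bashir's branch passes to Bashir's issue by representation.
The 1/4 is divided into 2 equal shares of 1/8 among Samir, Farouk.
Samir is living and takes 1/8.
Farouk predeceased; the 1/8 allotted to Farouk's branch passes to Farouk's issue by representation.
The 1/8 is divided into 3 equal shares of 1/24 among Layth, Dalia, Umar.
Layth is living and takes 1/24.
Dalia is living and takes 1/24.
Umar is living and takes 1/24.

Dalia 1/24; Jamal 1/8; Khalida 1/8; Layth 1/24; Samir 1/8; Umar 1/24; Widad 1/4; Yasmin 1/4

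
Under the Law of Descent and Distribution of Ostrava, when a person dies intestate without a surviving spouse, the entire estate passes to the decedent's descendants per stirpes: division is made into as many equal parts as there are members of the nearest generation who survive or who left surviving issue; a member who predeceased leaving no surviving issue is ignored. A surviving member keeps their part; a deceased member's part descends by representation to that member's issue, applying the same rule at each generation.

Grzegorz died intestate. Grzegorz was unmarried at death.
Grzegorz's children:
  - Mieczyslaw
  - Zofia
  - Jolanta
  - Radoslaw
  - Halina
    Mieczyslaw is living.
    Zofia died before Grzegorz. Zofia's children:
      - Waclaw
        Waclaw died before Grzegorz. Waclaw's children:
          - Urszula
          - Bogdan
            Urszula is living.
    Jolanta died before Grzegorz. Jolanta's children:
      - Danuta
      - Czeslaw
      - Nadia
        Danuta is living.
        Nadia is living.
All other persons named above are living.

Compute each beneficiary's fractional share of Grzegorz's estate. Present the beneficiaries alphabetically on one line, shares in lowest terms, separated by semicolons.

Bogdan 1/10; Czeslaw 1/15; Danuta 1/15; Halina 1/5; Mieczyslaw 1/5; Nadia 1/15; Radoslaw 1/5; Urszula 1/10

There is no surviving spouse, so the entire estate passes to Grzegorz's descendants per stirpes.
The estate is divided into 5 equal shares of 1/5 among Mieczyslaw, Zofia, Jolanta, Radoslaw, Halina.
Mieczyslaw is living and takes 1/5.
Zofia predeceased; the 1/5 allotted to Zofia's branch passes to Zofia's issue by representation.
Waclaw's line is the sole branch at this level, so the full 1/5 passes to Waclaw's issue by representation.
The 1/5 is divided into 2 equal shares of 1/10 among Urszula, Bogdan.
Urszula is living and takes 1/10.
Bogdan is living and takes 1/10.
Jolanta predeceased; the 1/5 allotted to Jolanta's branch passes to Jolanta's issue by representation.
The 1/5 is divided into 3 equal shares of 1/15 among Danuta, Czeslaw, Nadia.
Danuta is living and takes 1/15.
Czeslaw is living and takes 1/15.
Nadia is living and takes 1/15.
Radoslaw is living and takes 1/5.
Halina is living and takes 1/5.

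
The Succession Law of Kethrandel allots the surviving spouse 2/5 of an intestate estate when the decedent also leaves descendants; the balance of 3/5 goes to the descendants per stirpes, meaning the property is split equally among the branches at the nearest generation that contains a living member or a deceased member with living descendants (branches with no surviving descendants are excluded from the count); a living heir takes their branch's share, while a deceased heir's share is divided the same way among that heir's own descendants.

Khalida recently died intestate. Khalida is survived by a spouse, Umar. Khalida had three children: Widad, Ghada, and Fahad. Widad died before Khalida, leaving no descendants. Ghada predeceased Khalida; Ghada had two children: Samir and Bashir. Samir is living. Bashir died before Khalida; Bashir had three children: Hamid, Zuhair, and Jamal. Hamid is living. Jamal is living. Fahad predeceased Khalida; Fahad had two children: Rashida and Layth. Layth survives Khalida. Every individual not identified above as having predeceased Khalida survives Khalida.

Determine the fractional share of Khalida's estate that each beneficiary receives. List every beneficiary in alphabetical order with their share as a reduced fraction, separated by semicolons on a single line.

Umar, as surviving spouse, takes 2/5.
The remaining 3/5 passes to Khalida's descendants per stirpes.
Widad left no surviving issue, so that branch lapses and is disregarded.
The 3/5 is divided into 2 equal shares of 3/10 among Ghada, Fahad.
Ghada predeceased; the 3/10 allotted to Ghada's branch passes to Ghada's issue by representation.
The 3/10 is divided into 2 equal shares of 3/20 among Samir, Bashir.
Samir is living and takes 3/20.
Bashir predeceased; the 3/20 allotted to Bashir's branch passes to Bashir's issue by representation.
The 3/20 is divided into 3 equal shares of 1/20 among Hamid, Zuhair, Jamal.
Hamid is living and takes 1/20.
Zuhair is living and takes 1/20.
Jamal is living and takes 1/20.
Fahad predeceased; the 3/10 allotted to Fahad's branch passes to Fahad's issue by representation.
The 3/10 is divided into 2 equal shares of 3/20 among Rashida, Layth.
Rashida is living and takes 3/20.
Layth is living and takes 3/20.

Hamid 1/20; Jamal 1/20; Layth 3/20; Rashida 3/20; Samir 3/20; Umar 2/5; Zuhair 1/20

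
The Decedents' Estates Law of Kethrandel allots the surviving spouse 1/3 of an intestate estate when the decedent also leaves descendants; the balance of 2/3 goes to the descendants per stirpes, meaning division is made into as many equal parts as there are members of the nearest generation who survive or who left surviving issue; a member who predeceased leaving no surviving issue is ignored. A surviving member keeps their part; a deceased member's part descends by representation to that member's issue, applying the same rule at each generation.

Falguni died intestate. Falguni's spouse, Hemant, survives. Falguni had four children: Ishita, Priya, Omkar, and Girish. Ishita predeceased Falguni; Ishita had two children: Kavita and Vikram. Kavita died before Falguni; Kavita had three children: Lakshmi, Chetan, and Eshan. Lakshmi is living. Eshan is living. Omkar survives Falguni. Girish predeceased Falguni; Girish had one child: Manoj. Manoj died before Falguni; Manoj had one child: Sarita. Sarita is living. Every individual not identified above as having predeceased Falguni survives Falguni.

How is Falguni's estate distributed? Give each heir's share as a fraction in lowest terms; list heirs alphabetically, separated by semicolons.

Chetan 1/36; Eshan 1/36; Hemant 1/3; Lakshmi 1/36; Omkar 1/6; Priya 1/6; Sarita 1/6; Vikram 1/12

Hemant, as surviving spouse, takes 1/3.
The remaining 2/3 passes to Falguni's descendants per stirpes.
The 2/3 is divided into 4 equal shares of 1/6 among Ishita, Priya, Omkar, Girish.
Ishita predeceased; the 1/6 allotted to Ishita's branch passes to Ishita's issue by representation.
The 1/6 is divided into 2 equal shares of 1/12 among Kavita, Vikram.
Kavita predeceased; the 1/12 allotted to Kavita's branch passes to Kavita's issue by representation.
The 1/12 is divided into 3 equal shares of 1/36 among Lakshmi, Chetan, Eshan.
Lakshmi is living and takes 1/36.
Chetan is living and takes 1/36.
Eshan is living and takes 1/36.
Vikram is living and takes 1/12.
Priya is living and takes 1/6.
Omkar is living and takes 1/6.
Girish predeceased; the 1/6 allotted to Girish's branch passes to Girish's issue by representation.
Manoj's line is the sole branch at this level, so the full 1/6 passes to Manoj's issue by representation.
Sarita is the sole taker at this level and receives the full 1/6.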